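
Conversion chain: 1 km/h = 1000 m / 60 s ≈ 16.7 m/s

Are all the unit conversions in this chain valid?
The chain is incorrect (it contains an error).

Incorrect: 1 h = 3600 s, not 60 s (1 km/h ≈ 0.278 m/s)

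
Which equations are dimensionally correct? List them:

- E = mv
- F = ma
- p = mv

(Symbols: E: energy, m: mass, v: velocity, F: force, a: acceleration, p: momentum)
Dimensionally correct: F = ma, p = mv
Dimensionally incorrect: E = mv
Ordered (correct first, then incorrect): F = ma, p = mv, E = mv

- E = mv: LHS [L^2 M T^-2], RHS [L M T^-1] → incorrect ✗
- F = ma: LHS [L M T^-2], RHS [L M T^-2] → correct ✓
- p = mv: LHS [L M T^-1], RHS [L M T^-1] → correct ✓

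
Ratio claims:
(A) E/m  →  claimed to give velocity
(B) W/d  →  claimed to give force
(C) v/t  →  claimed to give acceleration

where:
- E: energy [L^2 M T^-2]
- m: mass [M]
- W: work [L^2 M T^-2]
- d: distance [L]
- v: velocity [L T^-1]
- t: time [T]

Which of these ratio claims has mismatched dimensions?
(A) E/m does not give velocity

(A) E/m: [L^2 T^-2] ≠ velocity [L T^-1] ✗
(B) W/d: [L M T^-2] = force [L M T^-2] ✓
(C) v/t: [L T^-2] = acceleration [L T^-2] ✓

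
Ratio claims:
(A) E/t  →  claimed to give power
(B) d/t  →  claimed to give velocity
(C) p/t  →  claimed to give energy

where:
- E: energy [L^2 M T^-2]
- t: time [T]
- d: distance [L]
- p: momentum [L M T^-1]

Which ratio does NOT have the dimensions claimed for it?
(C) p/t does not give energy

(A) E/t: [L^2 M T^-3] = power [L^2 M T^-3] ✓
(B) d/t: [L T^-1] = velocity [L T^-1] ✓
(C) p/t: [L M T^-2] ≠ energy [L^2 M T^-2] ✗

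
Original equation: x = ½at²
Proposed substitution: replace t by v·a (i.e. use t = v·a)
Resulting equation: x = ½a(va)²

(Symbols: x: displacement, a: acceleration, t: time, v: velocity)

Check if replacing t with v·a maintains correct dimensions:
No

[t] = [T] and [v·a] = [L^2 T^-3]. These differ, so the substitution replaces a quantity by one of different dimensions and the result x = ½a(va)² has LHS [L] vs RHS [L^5 T^-8] — inconsistent.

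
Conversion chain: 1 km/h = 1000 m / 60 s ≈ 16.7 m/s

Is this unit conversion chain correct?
The chain is incorrect (it contains an error).

Incorrect: 1 h = 3600 s, not 60 s (1 km/h ≈ 0.278 m/s)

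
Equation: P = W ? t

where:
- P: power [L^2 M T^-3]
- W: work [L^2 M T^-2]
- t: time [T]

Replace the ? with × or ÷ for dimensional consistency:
division (÷): P = W ÷ t

P [L^2 M T^-3]; W [L^2 M T^-2]; t [T].
W × t → [L^2 M T^-1] ✗
W ÷ t → [L^2 M T^-3] ✓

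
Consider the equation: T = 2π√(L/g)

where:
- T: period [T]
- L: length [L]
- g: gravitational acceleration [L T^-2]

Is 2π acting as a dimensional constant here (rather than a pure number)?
No

T has dimensions [T] and √(L/g) already has dimensions [T], so the equation balances without 2π contributing any dimensions. 2π is a pure (dimensionless) number; changing or removing it would not affect dimensional consistency.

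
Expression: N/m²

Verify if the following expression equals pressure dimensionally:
Yes

The expression N/m² has dimensions [L^-1 M T^-2], which is exactly pressure [L^-1 M T^-2].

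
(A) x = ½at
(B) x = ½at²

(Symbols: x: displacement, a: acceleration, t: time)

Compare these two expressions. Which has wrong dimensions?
(A)

(A) x = ½at: LHS [L], RHS [L T^-1] ✗
(B) x = ½at²: LHS [L], RHS [L] ✓

Expression (A) x = ½at is dimensionally incorrect.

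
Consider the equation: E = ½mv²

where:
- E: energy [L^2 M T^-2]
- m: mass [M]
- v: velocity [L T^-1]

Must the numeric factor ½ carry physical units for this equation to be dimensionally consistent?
No

E has dimensions [L^2 M T^-2] and mv² already has dimensions [L^2 M T^-2], so the equation balances without ½ contributing any dimensions. ½ is a pure (dimensionless) number; changing or removing it would not affect dimensional consistency.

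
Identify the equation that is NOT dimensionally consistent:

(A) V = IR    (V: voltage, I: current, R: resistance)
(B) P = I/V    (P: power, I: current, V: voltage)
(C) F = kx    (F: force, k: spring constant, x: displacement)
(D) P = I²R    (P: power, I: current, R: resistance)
(B) P = I/V

The equation (B) P = I/V is dimensionally incorrect.

LHS (P): [L^2 M T^-3]
RHS (I/V): [I^2 L^-2 M^-1 T^3] ✗

The dimensions do not match. The other three equations balance.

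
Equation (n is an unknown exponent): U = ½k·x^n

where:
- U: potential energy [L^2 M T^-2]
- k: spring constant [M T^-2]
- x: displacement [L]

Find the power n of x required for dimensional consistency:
n = 2

U has dimensions [L^2 M T^-2]; x has dimensions [L].
The rest of the RHS has dimensions [M T^-2], so x^n must supply [L^2].
With n = 2: ½k·x^2 has dimensions [L^2 M T^-2], matching the LHS ✓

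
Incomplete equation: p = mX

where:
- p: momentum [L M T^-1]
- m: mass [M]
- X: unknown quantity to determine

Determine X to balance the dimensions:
X = v (velocity), dimensions [L T^-1]

p has dimensions [L M T^-1]; the rest of the RHS (m) has dimensions [M].
So X must have dimensions [L T^-1] — X = v (velocity).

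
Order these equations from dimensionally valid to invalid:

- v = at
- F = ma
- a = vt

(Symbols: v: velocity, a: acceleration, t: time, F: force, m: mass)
Dimensionally correct: v = at, F = ma
Dimensionally incorrect: a = vt
Ordered (correct first, then incorrect): v = at, F = ma, a = vt

- v = at: LHS [L T^-1], RHS [L T^-1] → correct ✓
- F = ma: LHS [L M T^-2], RHS [L M T^-2] → correct ✓
- a = vt: LHS [L T^-2], RHS [L] → incorrect ✗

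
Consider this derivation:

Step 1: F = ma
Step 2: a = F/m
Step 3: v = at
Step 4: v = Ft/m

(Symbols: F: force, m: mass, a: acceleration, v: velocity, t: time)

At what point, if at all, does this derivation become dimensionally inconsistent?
No step introduces an error — all steps are dimensionally consistent.

Step 1: F = ma → LHS [L M T^-2], RHS [L M T^-2] ✓
Step 2: a = F/m → LHS [L T^-2], RHS [L T^-2] ✓
Step 3: v = at → LHS [L T^-1], RHS [L T^-1] ✓
Step 4: v = Ft/m → LHS [L T^-1], RHS [L T^-1] ✓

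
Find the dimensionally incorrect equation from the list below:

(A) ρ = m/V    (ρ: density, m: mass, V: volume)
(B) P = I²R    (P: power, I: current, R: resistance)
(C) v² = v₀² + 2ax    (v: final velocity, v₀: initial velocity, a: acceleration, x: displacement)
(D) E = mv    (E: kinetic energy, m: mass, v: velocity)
(D) E = mv

The equation (D) E = mv is dimensionally incorrect.

LHS (E): [L^2 M T^-2]
RHS (mv): [L M T^-1] ✗

The dimensions do not match. The other three equations balance.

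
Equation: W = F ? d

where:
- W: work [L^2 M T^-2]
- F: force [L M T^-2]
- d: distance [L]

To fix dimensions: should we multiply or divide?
multiplication (×): W = F × d

W [L^2 M T^-2]; F [L M T^-2]; d [L].
F × d → [L^2 M T^-2] ✓
F ÷ d → [M T^-2] ✗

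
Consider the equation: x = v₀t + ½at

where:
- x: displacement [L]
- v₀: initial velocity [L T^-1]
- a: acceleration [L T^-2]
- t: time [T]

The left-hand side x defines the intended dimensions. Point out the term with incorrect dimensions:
The term ½at

Checking each RHS term against the LHS:
- v₀t: [L] — matches x [L] ✓
- ½at: [L T^-1] — does NOT match x [L] ✗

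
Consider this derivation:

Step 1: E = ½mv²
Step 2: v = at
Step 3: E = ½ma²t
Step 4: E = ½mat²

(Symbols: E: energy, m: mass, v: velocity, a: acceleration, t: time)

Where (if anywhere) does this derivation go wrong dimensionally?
Step 3

Step 1: E = ½mv² → LHS [L^2 M T^-2], RHS [L^2 M T^-2] ✓
Step 2: v = at → LHS [L T^-1], RHS [L T^-1] ✓
Step 3: E = ½ma²t → LHS [L^2 M T^-2], RHS [L^2 M T^-3] ✗

The first dimensional inconsistency appears in step 3: E = ½ma²t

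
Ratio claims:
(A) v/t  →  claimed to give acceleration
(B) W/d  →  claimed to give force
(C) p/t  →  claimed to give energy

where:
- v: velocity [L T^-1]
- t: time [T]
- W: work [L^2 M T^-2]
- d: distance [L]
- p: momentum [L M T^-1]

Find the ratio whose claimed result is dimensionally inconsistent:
(C) p/t does not give energy

(A) v/t: [L T^-2] = acceleration [L T^-2] ✓
(B) W/d: [L M T^-2] = force [L M T^-2] ✓
(C) p/t: [L M T^-2] ≠ energy [L^2 M T^-2] ✗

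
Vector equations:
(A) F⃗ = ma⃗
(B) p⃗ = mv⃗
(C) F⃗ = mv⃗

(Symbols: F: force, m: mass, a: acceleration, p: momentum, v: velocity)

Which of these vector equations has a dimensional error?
(C) F⃗ = mv⃗

(A) F⃗ = ma⃗: LHS [L M T^-2], RHS [L M T^-2] ✓ — Force and acceleration are vectors, mass is a scalar
(B) p⃗ = mv⃗: LHS [L M T^-1], RHS [L M T^-1] ✓ — mass (scalar) times velocity (vector)
(C) F⃗ = mv⃗: LHS [L M T^-2], RHS [L M T^-1] ✗ — mass times velocity is momentum, not force; should be ma⃗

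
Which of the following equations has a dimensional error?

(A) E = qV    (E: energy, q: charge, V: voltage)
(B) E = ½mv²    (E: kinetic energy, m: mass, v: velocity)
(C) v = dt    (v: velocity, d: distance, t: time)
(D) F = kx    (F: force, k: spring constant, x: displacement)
(C) v = dt

The equation (C) v = dt is dimensionally incorrect.

LHS (v): [L T^-1]
RHS (dt): [L T] ✗

The dimensions do not match. The other three equations balance.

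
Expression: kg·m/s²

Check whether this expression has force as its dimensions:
Yes

The expression kg·m/s² has dimensions [L M T^-2], which is exactly force [L M T^-2].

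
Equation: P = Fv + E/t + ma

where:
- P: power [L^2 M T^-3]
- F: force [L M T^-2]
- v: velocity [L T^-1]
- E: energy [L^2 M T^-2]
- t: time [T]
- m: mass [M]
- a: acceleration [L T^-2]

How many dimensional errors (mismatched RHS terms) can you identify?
1

LHS P: [L^2 M T^-3]
- Fv: [L^2 M T^-3] ✓
- E/t: [L^2 M T^-3] ✓
- ma: [L M T^-2] ✗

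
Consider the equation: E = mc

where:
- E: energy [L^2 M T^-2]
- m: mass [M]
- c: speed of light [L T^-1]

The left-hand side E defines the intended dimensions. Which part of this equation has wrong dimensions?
The right-hand side term mc

E has dimensions [L^2 M T^-2], but mc has dimensions [L M T^-1], so the term mc is dimensionally wrong for E.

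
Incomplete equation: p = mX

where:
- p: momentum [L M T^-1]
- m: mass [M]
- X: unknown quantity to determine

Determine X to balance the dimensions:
X = v (velocity), dimensions [L T^-1]

p has dimensions [L M T^-1]; the rest of the RHS (m) has dimensions [M].
So X must have dimensions [L T^-1] — X = v (velocity).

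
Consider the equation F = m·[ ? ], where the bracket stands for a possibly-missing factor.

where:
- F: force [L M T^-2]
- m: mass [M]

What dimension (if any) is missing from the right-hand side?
[L T^-2] — acceleration (e.g. a)

F has dimensions [L M T^-2]; m has dimensions [M].
The bracketed factor must supply [L M T^-2] / [M] = [L T^-2].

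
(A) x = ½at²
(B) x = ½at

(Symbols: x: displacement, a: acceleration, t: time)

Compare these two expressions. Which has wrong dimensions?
(B)

(A) x = ½at²: LHS [L], RHS [L] ✓
(B) x = ½at: LHS [L], RHS [L T^-1] ✗

Expression (B) x = ½at is dimensionally incorrect.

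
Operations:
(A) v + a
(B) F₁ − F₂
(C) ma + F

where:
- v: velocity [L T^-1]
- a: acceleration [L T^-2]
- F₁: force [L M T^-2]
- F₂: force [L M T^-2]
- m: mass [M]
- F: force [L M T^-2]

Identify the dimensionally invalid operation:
(A) v + a

(A) v + a: v [L T^-1] and a [L T^-2] — different dimensions cannot be added/subtracted ✗
(B) F₁ − F₂: F₁ [L M T^-2] and F₂ [L M T^-2] — same dimensions ✓
(C) ma + F: ma [L M T^-2] and F [L M T^-2] — same dimensions ✓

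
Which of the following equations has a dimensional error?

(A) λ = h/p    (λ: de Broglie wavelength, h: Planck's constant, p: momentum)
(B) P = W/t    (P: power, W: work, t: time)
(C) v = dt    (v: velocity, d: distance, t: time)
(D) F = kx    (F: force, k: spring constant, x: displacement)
(C) v = dt

The equation (C) v = dt is dimensionally incorrect.

LHS (v): [L T^-1]
RHS (dt): [L T] ✗

The dimensions do not match. The other three equations balance.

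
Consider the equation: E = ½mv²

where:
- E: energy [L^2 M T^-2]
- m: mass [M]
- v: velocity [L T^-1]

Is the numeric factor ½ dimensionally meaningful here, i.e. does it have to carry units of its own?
No

E has dimensions [L^2 M T^-2] and mv² already has dimensions [L^2 M T^-2], so the equation balances without ½ contributing any dimensions. ½ is a pure (dimensionless) number; changing or removing it would not affect dimensional consistency.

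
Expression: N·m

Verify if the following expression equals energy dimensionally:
Yes

The expression N·m has dimensions [L^2 M T^-2], which is exactly energy [L^2 M T^-2].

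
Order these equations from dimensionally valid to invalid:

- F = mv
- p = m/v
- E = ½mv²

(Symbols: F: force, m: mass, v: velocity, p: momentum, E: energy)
Dimensionally correct: E = ½mv²
Dimensionally incorrect: F = mv, p = m/v
Ordered (correct first, then incorrect): E = ½mv², F = mv, p = m/v

- F = mv: LHS [L M T^-2], RHS [L M T^-1] → incorrect ✗
- p = m/v: LHS [L M T^-1], RHS [L^-1 M T] → incorrect ✗
- E = ½mv²: LHS [L^2 M T^-2], RHS [L^2 M T^-2] → correct ✓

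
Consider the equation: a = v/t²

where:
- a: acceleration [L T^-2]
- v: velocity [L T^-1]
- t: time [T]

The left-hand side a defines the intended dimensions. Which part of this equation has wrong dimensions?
The right-hand side term v/t²

a has dimensions [L T^-2], but v/t² has dimensions [L T^-3], so the term v/t² is dimensionally wrong for a.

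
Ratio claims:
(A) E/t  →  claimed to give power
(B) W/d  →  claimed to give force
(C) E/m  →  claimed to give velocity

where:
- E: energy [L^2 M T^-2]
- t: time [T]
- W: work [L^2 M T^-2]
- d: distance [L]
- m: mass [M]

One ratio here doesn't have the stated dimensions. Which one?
(C) E/m does not give velocity

(A) E/t: [L^2 M T^-3] = power [L^2 M T^-3] ✓
(B) W/d: [L M T^-2] = force [L M T^-2] ✓
(C) E/m: [L^2 T^-2] ≠ velocity [L T^-1] ✗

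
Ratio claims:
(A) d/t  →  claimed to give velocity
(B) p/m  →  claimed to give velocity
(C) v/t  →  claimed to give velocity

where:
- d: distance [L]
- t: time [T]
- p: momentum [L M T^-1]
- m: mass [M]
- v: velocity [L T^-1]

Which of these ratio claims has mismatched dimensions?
(C) v/t does not give velocity

(A) d/t: [L T^-1] = velocity [L T^-1] ✓
(B) p/m: [L T^-1] = velocity [L T^-1] ✓
(C) v/t: [L T^-2] ≠ velocity [L T^-1] ✗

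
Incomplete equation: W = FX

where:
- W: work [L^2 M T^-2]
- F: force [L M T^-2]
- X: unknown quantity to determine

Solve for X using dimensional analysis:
X = d (distance), dimensions [L]

W has dimensions [L^2 M T^-2]; the rest of the RHS (F) has dimensions [L M T^-2].
So X must have dimensions [L] — X = d (distance).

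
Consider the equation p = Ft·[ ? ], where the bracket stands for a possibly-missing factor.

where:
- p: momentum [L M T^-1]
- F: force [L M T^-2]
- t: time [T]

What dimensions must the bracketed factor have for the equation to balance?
Nothing is missing — the bracketed factor must be dimensionless.

p has dimensions [L M T^-1] and Ft already has dimensions [L M T^-1], so p = Ft is dimensionally complete.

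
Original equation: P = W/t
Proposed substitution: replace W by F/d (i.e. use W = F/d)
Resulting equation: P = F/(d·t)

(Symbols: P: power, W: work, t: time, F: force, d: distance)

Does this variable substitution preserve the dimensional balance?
No

[W] = [L^2 M T^-2] and [F/d] = [M T^-2]. These differ, so the substitution replaces a quantity by one of different dimensions and the result P = F/(d·t) has LHS [L^2 M T^-3] vs RHS [M T^-3] — inconsistent.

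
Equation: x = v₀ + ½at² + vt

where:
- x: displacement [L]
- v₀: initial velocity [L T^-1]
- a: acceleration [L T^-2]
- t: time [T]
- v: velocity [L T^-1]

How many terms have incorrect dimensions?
1

LHS x: [L]
- v₀: [L T^-1] ✗
- ½at²: [L] ✓
- vt: [L] ✓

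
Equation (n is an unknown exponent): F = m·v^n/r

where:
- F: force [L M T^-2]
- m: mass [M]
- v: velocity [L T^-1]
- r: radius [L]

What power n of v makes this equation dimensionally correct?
n = 2

F has dimensions [L M T^-2]; v has dimensions [L T^-1].
The rest of the RHS has dimensions [L^-1 M], so v^n must supply [L^2 T^-2].
With n = 2: m·v^2/r has dimensions [L M T^-2], matching the LHS ✓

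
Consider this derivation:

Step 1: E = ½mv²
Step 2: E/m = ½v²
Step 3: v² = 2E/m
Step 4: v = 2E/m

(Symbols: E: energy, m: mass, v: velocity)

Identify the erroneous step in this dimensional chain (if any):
Step 4

Step 1: E = ½mv² → LHS [L^2 M T^-2], RHS [L^2 M T^-2] ✓
Step 2: E/m = ½v² → LHS [L^2 T^-2], RHS [L^2 T^-2] ✓
Step 3: v² = 2E/m → LHS [L^2 T^-2], RHS [L^2 T^-2] ✓
Step 4: v = 2E/m → LHS [L T^-1], RHS [L^2 T^-2] ✗

The first dimensional inconsistency appears in step 4: v = 2E/m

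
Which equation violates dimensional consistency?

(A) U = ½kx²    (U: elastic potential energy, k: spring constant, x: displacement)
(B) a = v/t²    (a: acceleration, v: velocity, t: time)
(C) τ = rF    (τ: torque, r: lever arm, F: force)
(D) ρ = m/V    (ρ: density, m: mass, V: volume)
(B) a = v/t²

The equation (B) a = v/t² is dimensionally incorrect.

LHS (a): [L T^-2]
RHS (v/t²): [L T^-3] ✗

The dimensions do not match. The other three equations balance.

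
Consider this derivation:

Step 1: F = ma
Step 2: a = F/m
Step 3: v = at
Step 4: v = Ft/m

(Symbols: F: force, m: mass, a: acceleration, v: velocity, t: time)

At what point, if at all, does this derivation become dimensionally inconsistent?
No step introduces an error — all steps are dimensionally consistent.

Step 1: F = ma → LHS [L M T^-2], RHS [L M T^-2] ✓
Step 2: a = F/m → LHS [L T^-2], RHS [L T^-2] ✓
Step 3: v = at → LHS [L T^-1], RHS [L T^-1] ✓
Step 4: v = Ft/m → LHS [L T^-1], RHS [L T^-1] ✓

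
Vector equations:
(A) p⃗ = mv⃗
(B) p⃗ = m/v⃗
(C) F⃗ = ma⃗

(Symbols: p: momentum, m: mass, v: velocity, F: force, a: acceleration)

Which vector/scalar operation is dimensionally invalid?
(B) p⃗ = m/v⃗

(A) p⃗ = mv⃗: LHS [L M T^-1], RHS [L M T^-1] ✓ — mass (scalar) times velocity (vector)
(B) p⃗ = m/v⃗: LHS [L M T^-1], RHS [L^-1 M T] ✗ — momentum is mass times velocity; should be mv⃗ (and division by a vector is undefined)
(C) F⃗ = ma⃗: LHS [L M T^-2], RHS [L M T^-2] ✓ — Force and acceleration are vectors, mass is a scalar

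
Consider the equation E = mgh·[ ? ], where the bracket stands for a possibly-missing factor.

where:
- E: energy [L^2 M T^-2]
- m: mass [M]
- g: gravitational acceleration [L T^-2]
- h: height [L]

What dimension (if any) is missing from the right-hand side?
Nothing is missing — the bracketed factor must be dimensionless.

E has dimensions [L^2 M T^-2] and mgh already has dimensions [L^2 M T^-2], so E = mgh is dimensionally complete.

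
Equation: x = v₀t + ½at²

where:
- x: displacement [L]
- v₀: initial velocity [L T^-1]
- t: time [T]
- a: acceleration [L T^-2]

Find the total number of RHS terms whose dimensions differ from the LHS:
0

LHS x: [L]
- v₀t: [L] ✓
- ½at²: [L] ✓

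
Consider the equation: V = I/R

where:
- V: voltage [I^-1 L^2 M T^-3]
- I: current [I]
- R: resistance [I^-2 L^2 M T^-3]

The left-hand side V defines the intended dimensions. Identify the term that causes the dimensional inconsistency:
The right-hand side term I/R

V has dimensions [I^-1 L^2 M T^-3], but I/R has dimensions [I^3 L^-2 M^-1 T^3], so the term I/R is dimensionally wrong for V.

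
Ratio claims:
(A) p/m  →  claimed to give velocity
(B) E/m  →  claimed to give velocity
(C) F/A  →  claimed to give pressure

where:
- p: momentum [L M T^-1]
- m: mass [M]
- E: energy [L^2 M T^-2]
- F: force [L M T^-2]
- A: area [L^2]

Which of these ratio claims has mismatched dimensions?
(B) E/m does not give velocity

(A) p/m: [L T^-1] = velocity [L T^-1] ✓
(B) E/m: [L^2 T^-2] ≠ velocity [L T^-1] ✗
(C) F/A: [L^-1 M T^-2] = pressure [L^-1 M T^-2] ✓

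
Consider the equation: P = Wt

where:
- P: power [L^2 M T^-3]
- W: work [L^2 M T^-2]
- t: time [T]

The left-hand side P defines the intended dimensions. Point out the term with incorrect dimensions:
The right-hand side term Wt

P has dimensions [L^2 M T^-3], but Wt has dimensions [L^2 M T^-1], so the term Wt is dimensionally wrong for P.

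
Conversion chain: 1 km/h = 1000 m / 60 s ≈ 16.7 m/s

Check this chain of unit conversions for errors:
The chain is incorrect (it contains an error).

Incorrect: 1 h = 3600 s, not 60 s (1 km/h ≈ 0.278 m/s)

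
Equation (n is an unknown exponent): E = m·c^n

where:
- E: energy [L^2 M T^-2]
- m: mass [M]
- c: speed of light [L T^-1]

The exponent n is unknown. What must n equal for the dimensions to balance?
n = 2

E has dimensions [L^2 M T^-2]; c has dimensions [L T^-1].
The rest of the RHS has dimensions [M], so c^n must supply [L^2 T^-2].
With n = 2: m·c^2 has dimensions [L^2 M T^-2], matching the LHS ✓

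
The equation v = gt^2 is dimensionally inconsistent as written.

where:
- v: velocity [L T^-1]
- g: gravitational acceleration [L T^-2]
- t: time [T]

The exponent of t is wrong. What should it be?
The exponent of t should be 1: v = gt

The LHS v has dimensions [L T^-1]; t has dimensions [T].
As written, the RHS gt^2 (exponent 2 on t) has dimensions [L], which does not match.
With exponent 1, the RHS gt has dimensions [L T^-1], matching the LHS.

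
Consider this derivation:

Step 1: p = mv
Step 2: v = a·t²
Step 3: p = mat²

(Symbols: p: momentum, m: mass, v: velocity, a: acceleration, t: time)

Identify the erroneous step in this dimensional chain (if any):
Step 2

Step 1: p = mv → LHS [L M T^-1], RHS [L M T^-1] ✓
Step 2: v = a·t² → LHS [L T^-1], RHS [L] ✗

The first dimensional inconsistency appears in step 2: v = a·t²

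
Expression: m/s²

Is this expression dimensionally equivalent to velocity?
No

The expression m/s² has dimensions [L T^-2], but velocity has dimensions [L T^-1].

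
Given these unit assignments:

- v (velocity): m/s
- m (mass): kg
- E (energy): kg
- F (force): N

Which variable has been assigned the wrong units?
E

The variable E (energy) should have units J, not kg.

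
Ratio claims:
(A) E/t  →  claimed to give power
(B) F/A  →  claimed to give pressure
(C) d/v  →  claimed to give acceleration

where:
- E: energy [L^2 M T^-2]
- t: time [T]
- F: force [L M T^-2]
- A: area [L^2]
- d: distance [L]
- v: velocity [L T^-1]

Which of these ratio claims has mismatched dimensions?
(C) d/v does not give acceleration

(A) E/t: [L^2 M T^-3] = power [L^2 M T^-3] ✓
(B) F/A: [L^-1 M T^-2] = pressure [L^-1 M T^-2] ✓
(C) d/v: [T] ≠ acceleration [L T^-2] ✗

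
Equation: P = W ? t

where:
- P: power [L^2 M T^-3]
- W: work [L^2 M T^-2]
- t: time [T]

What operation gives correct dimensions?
division (÷): P = W ÷ t

P [L^2 M T^-3]; W [L^2 M T^-2]; t [T].
W × t → [L^2 M T^-1] ✗
W ÷ t → [L^2 M T^-3] ✓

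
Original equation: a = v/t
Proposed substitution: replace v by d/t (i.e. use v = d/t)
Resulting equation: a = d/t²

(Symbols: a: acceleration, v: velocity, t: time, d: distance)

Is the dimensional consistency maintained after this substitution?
Yes

[v] = [L T^-1] and [d/t] = [L T^-1]. These match, so the substitution replaces a quantity by one of the same dimensions and the result a = d/t² has LHS [L T^-2] vs RHS [L T^-2] — still consistent.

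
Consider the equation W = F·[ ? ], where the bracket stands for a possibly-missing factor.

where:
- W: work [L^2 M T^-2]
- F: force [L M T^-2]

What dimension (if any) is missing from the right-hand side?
[L] — length (e.g. a distance d)

W has dimensions [L^2 M T^-2]; F has dimensions [L M T^-2].
The bracketed factor must supply [L^2 M T^-2] / [L M T^-2] = [L].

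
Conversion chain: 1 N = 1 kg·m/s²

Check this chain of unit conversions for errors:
The chain is correct (no errors).

Correct: Newton is defined as kg·m/s²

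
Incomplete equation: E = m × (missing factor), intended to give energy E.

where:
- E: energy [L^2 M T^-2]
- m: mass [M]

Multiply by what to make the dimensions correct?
v² (velocity squared), dimensions [L^2 T^-2]

E has dimensions [L^2 M T^-2] and m has dimensions [M].
The missing factor must have dimensions [L^2 M T^-2] / [M] = [L^2 T^-2], i.e. velocity squared (v²).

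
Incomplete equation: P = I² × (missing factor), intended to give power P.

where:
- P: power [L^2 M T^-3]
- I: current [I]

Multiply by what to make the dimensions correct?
R (resistance), dimensions [I^-2 L^2 M T^-3]

P has dimensions [L^2 M T^-3] and I² has dimensions [I^2].
The missing factor must have dimensions [L^2 M T^-3] / [I^2] = [I^-2 L^2 M T^-3], i.e. resistance (R).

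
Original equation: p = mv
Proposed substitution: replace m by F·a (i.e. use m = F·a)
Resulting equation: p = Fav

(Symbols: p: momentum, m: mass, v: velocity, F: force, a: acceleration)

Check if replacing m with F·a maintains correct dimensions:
No

[m] = [M] and [F·a] = [L^2 M T^-4]. These differ, so the substitution replaces a quantity by one of different dimensions and the result p = Fav has LHS [L M T^-1] vs RHS [L^3 M T^-5] — inconsistent.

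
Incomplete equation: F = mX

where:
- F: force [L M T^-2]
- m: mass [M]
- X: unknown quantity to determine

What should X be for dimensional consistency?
X = a (acceleration), dimensions [L T^-2]

F has dimensions [L M T^-2]; the rest of the RHS (m) has dimensions [M].
So X must have dimensions [L T^-2] — X = a (acceleration).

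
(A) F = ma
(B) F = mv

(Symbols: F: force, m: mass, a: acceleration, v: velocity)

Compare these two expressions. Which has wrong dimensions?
(B)

(A) F = ma: LHS [L M T^-2], RHS [L M T^-2] ✓
(B) F = mv: LHS [L M T^-2], RHS [L M T^-1] ✗

Expression (B) F = mv is dimensionally incorrect.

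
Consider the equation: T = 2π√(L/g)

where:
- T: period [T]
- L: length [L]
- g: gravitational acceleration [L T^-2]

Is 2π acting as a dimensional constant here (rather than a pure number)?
No

T has dimensions [T] and √(L/g) already has dimensions [T], so the equation balances without 2π contributing any dimensions. 2π is a pure (dimensionless) number; changing or removing it would not affect dimensional consistency.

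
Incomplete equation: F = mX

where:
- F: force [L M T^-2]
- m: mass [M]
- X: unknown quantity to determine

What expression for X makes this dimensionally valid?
X = a (acceleration), dimensions [L T^-2]

F has dimensions [L M T^-2]; the rest of the RHS (m) has dimensions [M].
So X must have dimensions [L T^-2] — X = a (acceleration).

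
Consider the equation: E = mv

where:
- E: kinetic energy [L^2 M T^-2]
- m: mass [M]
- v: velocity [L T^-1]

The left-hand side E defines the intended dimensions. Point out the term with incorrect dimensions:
The right-hand side term mv

E has dimensions [L^2 M T^-2], but mv has dimensions [L M T^-1], so the term mv is dimensionally wrong for E.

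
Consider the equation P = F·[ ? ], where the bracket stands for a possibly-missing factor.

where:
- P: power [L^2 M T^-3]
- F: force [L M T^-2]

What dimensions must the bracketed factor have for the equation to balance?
[L T^-1] — velocity (e.g. v)

P has dimensions [L^2 M T^-3]; F has dimensions [L M T^-2].
The bracketed factor must supply [L^2 M T^-3] / [L M T^-2] = [L T^-1].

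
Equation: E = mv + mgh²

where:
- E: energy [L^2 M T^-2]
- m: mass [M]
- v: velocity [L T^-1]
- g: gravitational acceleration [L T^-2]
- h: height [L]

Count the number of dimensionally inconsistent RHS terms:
2

LHS E: [L^2 M T^-2]
- mv: [L M T^-1] ✗
- mgh²: [L^3 M T^-2] ✗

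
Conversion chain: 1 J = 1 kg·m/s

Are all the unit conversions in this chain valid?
The chain is incorrect (it contains an error).

Incorrect: Joule is kg·m²/s², not kg·m/s (that is momentum)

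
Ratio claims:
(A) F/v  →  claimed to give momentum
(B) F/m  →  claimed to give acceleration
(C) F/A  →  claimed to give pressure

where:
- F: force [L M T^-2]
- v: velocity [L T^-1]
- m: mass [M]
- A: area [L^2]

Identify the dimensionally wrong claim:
(A) F/v does not give momentum

(A) F/v: [M T^-1] ≠ momentum [L M T^-1] ✗
(B) F/m: [L T^-2] = acceleration [L T^-2] ✓
(C) F/A: [L^-1 M T^-2] = pressure [L^-1 M T^-2] ✓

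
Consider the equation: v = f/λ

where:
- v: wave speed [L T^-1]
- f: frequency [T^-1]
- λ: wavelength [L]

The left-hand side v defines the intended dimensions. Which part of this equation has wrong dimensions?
The right-hand side term f/λ

v has dimensions [L T^-1], but f/λ has dimensions [L^-1 T^-1], so the term f/λ is dimensionally wrong for v.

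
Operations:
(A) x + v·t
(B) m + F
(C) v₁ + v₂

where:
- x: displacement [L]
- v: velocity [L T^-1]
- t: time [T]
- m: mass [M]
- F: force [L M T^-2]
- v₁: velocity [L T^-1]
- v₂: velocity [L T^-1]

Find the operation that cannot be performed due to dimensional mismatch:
(B) m + F

(A) x + v·t: x [L] and v·t [L] — same dimensions ✓
(B) m + F: m [M] and F [L M T^-2] — different dimensions cannot be added/subtracted ✗
(C) v₁ + v₂: v₁ [L T^-1] and v₂ [L T^-1] — same dimensions ✓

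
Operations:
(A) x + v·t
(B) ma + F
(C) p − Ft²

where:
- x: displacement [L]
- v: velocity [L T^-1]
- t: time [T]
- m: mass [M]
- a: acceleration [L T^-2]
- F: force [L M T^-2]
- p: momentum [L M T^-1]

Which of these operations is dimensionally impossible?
(C) p − Ft²

(A) x + v·t: x [L] and v·t [L] — same dimensions ✓
(B) ma + F: ma [L M T^-2] and F [L M T^-2] — same dimensions ✓
(C) p − Ft²: p [L M T^-1] and Ft² [L M] — different dimensions cannot be added/subtracted ✗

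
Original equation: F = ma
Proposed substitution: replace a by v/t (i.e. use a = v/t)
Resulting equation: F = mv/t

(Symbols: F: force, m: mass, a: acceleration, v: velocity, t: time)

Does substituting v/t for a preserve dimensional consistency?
Yes

[a] = [L T^-2] and [v/t] = [L T^-2]. These match, so the substitution replaces a quantity by one of the same dimensions and the result F = mv/t has LHS [L M T^-2] vs RHS [L M T^-2] — still consistent.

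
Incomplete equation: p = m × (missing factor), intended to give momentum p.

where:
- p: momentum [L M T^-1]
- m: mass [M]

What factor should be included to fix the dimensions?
v (velocity), dimensions [L T^-1]

p has dimensions [L M T^-1] and m has dimensions [M].
The missing factor must have dimensions [L M T^-1] / [M] = [L T^-1], i.e. velocity (v).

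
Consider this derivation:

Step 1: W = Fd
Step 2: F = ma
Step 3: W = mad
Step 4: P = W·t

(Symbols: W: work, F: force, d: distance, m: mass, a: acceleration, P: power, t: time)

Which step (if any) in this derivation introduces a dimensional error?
Step 4

Step 1: W = Fd → LHS [L^2 M T^-2], RHS [L^2 M T^-2] ✓
Step 2: F = ma → LHS [L M T^-2], RHS [L M T^-2] ✓
Step 3: W = mad → LHS [L^2 M T^-2], RHS [L^2 M T^-2] ✓
Step 4: P = W·t → LHS [L^2 M T^-3], RHS [L^2 M T^-1] ✗

The first dimensional inconsistency appears in step 4: P = W·t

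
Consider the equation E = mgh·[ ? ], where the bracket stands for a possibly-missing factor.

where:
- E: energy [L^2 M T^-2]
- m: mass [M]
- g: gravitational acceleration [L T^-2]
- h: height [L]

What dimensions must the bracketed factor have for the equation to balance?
Nothing is missing — the bracketed factor must be dimensionless.

E has dimensions [L^2 M T^-2] and mgh already has dimensions [L^2 M T^-2], so E = mgh is dimensionally complete.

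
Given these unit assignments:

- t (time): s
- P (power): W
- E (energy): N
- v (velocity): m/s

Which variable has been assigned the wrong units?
E

The variable E (energy) should have units J, not N.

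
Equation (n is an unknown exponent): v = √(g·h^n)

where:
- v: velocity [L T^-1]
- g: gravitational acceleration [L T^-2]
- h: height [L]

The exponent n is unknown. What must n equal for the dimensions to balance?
n = 1

v has dimensions [L T^-1]; h has dimensions [L].
With n = 1: √(g·h^1) has dimensions [L T^-1], matching the LHS ✓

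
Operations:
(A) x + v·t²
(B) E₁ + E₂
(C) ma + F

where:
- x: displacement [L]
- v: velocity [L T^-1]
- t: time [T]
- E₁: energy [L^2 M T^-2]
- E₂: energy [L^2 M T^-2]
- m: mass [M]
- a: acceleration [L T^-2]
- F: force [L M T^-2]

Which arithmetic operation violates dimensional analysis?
(A) x + v·t²

(A) x + v·t²: x [L] and v·t² [L T] — different dimensions cannot be added/subtracted ✗
(B) E₁ + E₂: E₁ [L^2 M T^-2] and E₂ [L^2 M T^-2] — same dimensions ✓
(C) ma + F: ma [L M T^-2] and F [L M T^-2] — same dimensions ✓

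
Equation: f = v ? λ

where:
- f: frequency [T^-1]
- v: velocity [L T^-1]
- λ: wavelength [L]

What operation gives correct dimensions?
division (÷): f = v ÷ λ

f [T^-1]; v [L T^-1]; λ [L].
v × λ → [L^2 T^-1] ✗
v ÷ λ → [T^-1] ✓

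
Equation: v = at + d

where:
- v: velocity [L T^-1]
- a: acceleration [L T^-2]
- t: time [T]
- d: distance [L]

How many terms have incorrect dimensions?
1

LHS v: [L T^-1]
- at: [L T^-1] ✓
- d: [L] ✗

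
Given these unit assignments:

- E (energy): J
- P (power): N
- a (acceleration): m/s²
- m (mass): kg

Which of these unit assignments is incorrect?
P

The variable P (power) should have units W, not N.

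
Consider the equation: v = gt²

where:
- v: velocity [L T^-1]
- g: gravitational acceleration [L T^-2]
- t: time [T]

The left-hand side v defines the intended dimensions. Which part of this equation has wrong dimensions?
The right-hand side term gt²

v has dimensions [L T^-1], but gt² has dimensions [L], so the term gt² is dimensionally wrong for v.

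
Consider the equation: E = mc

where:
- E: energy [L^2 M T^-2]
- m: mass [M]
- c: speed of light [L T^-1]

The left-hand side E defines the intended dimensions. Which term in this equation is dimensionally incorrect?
The right-hand side term mc

E has dimensions [L^2 M T^-2], but mc has dimensions [L M T^-1], so the term mc is dimensionally wrong for E.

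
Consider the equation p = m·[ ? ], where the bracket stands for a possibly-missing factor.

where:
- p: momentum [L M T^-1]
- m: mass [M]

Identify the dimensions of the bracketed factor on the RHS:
[L T^-1] — velocity (e.g. v)

p has dimensions [L M T^-1]; m has dimensions [M].
The bracketed factor must supply [L M T^-1] / [M] = [L T^-1].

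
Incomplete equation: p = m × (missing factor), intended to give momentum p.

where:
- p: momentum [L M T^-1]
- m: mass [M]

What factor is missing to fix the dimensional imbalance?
v (velocity), dimensions [L T^-1]

p has dimensions [L M T^-1] and m has dimensions [M].
The missing factor must have dimensions [L M T^-1] / [M] = [L T^-1], i.e. velocity (v).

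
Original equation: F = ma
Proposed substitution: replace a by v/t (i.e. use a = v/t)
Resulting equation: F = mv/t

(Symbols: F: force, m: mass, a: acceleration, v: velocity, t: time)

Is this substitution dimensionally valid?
Yes

[a] = [L T^-2] and [v/t] = [L T^-2]. These match, so the substitution replaces a quantity by one of the same dimensions and the result F = mv/t has LHS [L M T^-2] vs RHS [L M T^-2] — still consistent.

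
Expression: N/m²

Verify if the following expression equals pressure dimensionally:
Yes

The expression N/m² has dimensions [L^-1 M T^-2], which is exactly pressure [L^-1 M T^-2].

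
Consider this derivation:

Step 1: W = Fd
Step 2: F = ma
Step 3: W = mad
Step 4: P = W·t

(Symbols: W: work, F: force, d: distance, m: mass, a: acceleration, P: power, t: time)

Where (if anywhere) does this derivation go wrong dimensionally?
Step 4

Step 1: W = Fd → LHS [L^2 M T^-2], RHS [L^2 M T^-2] ✓
Step 2: F = ma → LHS [L M T^-2], RHS [L M T^-2] ✓
Step 3: W = mad → LHS [L^2 M T^-2], RHS [L^2 M T^-2] ✓
Step 4: P = W·t → LHS [L^2 M T^-3], RHS [L^2 M T^-1] ✗

The first dimensional inconsistency appears in step 4: P = W·t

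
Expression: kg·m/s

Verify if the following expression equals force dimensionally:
No

The expression kg·m/s has dimensions [L M T^-1], but force has dimensions [L M T^-2].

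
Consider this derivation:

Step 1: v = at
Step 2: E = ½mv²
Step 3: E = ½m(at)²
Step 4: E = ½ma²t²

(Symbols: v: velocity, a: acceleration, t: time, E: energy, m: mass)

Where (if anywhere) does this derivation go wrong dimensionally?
No step introduces an error — all steps are dimensionally consistent.

Step 1: v = at → LHS [L T^-1], RHS [L T^-1] ✓
Step 2: E = ½mv² → LHS [L^2 M T^-2], RHS [L^2 M T^-2] ✓
Step 3: E = ½m(at)² → LHS [L^2 M T^-2], RHS [L^2 M T^-2] ✓
Step 4: E = ½ma²t² → LHS [L^2 M T^-2], RHS [L^2 M T^-2] ✓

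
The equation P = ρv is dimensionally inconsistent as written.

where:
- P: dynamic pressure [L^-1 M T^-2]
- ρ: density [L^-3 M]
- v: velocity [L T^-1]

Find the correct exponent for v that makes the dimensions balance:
The exponent of v should be 2: P = ρv^2

The LHS P has dimensions [L^-1 M T^-2]; v has dimensions [L T^-1].
As written, the RHS ρv (exponent 1 on v) has dimensions [L^-2 M T^-1], which does not match.
With exponent 2, the RHS ρv^2 has dimensions [L^-1 M T^-2], matching the LHS.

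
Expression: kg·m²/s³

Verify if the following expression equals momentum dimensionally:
No

The expression kg·m²/s³ has dimensions [L^2 M T^-3], but momentum has dimensions [L M T^-1].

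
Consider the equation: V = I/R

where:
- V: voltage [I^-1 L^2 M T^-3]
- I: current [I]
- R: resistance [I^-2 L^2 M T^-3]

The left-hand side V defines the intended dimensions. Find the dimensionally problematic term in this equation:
The right-hand side term I/R

V has dimensions [I^-1 L^2 M T^-3], but I/R has dimensions [I^3 L^-2 M^-1 T^3], so the term I/R is dimensionally wrong for V.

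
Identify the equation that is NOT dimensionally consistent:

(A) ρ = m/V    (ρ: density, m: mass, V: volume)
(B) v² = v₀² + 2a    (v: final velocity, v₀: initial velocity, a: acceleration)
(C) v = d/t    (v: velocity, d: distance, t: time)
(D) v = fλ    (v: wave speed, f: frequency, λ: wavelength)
(B) v² = v₀² + 2a

The equation (B) v² = v₀² + 2a is dimensionally incorrect.

LHS (v²): [L^2 T^-2]
RHS terms:
  - v₀²: [L^2 T^-2] ✓
  - 2a: [L T^-2] ✗ (does not match LHS)

The dimensions do not match. The other three equations balance.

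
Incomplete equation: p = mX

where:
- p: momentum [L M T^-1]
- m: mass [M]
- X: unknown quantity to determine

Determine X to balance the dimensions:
X = v (velocity), dimensions [L T^-1]

p has dimensions [L M T^-1]; the rest of the RHS (m) has dimensions [M].
So X must have dimensions [L T^-1] — X = v (velocity).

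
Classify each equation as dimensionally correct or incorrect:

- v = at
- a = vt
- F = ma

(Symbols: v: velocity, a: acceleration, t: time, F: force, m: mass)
Dimensionally correct: v = at, F = ma
Dimensionally incorrect: a = vt
Ordered (correct first, then incorrect): v = at, F = ma, a = vt

- v = at: LHS [L T^-1], RHS [L T^-1] → correct ✓
- a = vt: LHS [L T^-2], RHS [L] → incorrect ✗
- F = ma: LHS [L M T^-2], RHS [L M T^-2] → correct ✓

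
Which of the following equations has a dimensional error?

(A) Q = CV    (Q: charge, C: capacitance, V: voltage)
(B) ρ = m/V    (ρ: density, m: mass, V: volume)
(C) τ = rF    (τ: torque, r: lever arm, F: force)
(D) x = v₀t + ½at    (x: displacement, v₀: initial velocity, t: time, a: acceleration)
(D) x = v₀t + ½at

The equation (D) x = v₀t + ½at is dimensionally incorrect.

LHS (x): [L]
RHS terms:
  - v₀t: [L] ✓
  - ½at: [L T^-1] ✗ (does not match LHS)

The dimensions do not match. The other three equations balance.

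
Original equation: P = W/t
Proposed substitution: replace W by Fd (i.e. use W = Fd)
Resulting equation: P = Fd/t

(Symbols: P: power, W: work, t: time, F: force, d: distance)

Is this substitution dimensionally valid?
Yes

[W] = [L^2 M T^-2] and [Fd] = [L^2 M T^-2]. These match, so the substitution replaces a quantity by one of the same dimensions and the result P = Fd/t has LHS [L^2 M T^-3] vs RHS [L^2 M T^-3] — still consistent.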